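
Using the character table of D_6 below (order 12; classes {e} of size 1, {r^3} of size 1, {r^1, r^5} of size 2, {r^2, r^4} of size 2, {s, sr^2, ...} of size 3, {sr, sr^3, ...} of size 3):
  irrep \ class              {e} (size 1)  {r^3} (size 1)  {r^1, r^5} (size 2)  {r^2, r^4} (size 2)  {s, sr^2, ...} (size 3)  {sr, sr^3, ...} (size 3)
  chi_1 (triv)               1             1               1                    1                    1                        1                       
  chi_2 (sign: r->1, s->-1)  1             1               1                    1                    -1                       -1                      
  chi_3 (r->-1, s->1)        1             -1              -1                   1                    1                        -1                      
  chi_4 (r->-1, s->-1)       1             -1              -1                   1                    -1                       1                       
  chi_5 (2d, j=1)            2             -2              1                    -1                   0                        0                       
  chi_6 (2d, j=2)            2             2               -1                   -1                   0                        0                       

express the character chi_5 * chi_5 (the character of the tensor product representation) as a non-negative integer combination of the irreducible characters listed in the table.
chi_5 tensor chi_5 = chi_1 + chi_2 + chi_6 (all other irreducibles have multiplicity 0).

Justification: The character of a tensor product is the pointwise product (chi_5 * chi_5)(C) = chi_5(C) * chi_5(C):
  {e}: (2)*(2), {r^3}: (-2)*(-2), {r^1, r^5}: (1)*(1), {r^2, r^4}: (-1)*(-1), {s, sr^2, ...}: (0)*(0), {sr, sr^3, ...}: (0)*(0)
so (chi_5 * chi_5) takes values
  {e} -> 4, {r^3} -> 4, {r^1, r^5} -> 1, {r^2, r^4} -> 1, {s, sr^2, ...} -> 0, {sr, sr^3, ...} -> 0.
Now take the inner product of this character with each irreducible chi from the table, <chi_5*chi_5, chi> = (1/12) sum_C |C| (chi_5*chi_5)(C) conj(chi(C)):
  <chi_5*chi_5, chi_1> = (1/12)[1*(4)*conj(1) + 1*(4)*conj(1) + 2*(1)*conj(1) + 2*(1)*conj(1) + 3*(0)*conj(1) + 3*(0)*conj(1)]
      = (1/12)[(4) + (4) + (2) + (2) + (0) + (0)] = 12/12 = 1
  <chi_5*chi_5, chi_2> = (1/12)[1*(4)*conj(1) + 1*(4)*conj(1) + 2*(1)*conj(1) + 2*(1)*conj(1) + 3*(0)*conj(-1) + 3*(0)*conj(-1)]
      = (1/12)[(4) + (4) + (2) + (2) + (0) + (0)] = 12/12 = 1
  <chi_5*chi_5, chi_3> = (1/12)[1*(4)*conj(1) + 1*(4)*conj(-1) + 2*(1)*conj(-1) + 2*(1)*conj(1) + 3*(0)*conj(1) + 3*(0)*conj(-1)]
      = (1/12)[(4) + (-4) + (-2) + (2) + (0) + (0)] = 0/12 = 0
  <chi_5*chi_5, chi_4> = (1/12)[1*(4)*conj(1) + 1*(4)*conj(-1) + 2*(1)*conj(-1) + 2*(1)*conj(1) + 3*(0)*conj(-1) + 3*(0)*conj(1)]
      = (1/12)[(4) + (-4) + (-2) + (2) + (0) + (0)] = 0/12 = 0
  <chi_5*chi_5, chi_5> = (1/12)[1*(4)*conj(2) + 1*(4)*conj(-2) + 2*(1)*conj(1) + 2*(1)*conj(-1) + 3*(0)*conj(0) + 3*(0)*conj(0)]
      = (1/12)[(8) + (-8) + (2) + (-2) + (0) + (0)] = 0/12 = 0
  <chi_5*chi_5, chi_6> = (1/12)[1*(4)*conj(2) + 1*(4)*conj(2) + 2*(1)*conj(-1) + 2*(1)*conj(-1) + 3*(0)*conj(0) + 3*(0)*conj(0)]
      = (1/12)[(8) + (8) + (-2) + (-2) + (0) + (0)] = 12/12 = 1
Hence the multiplicities are chi_1: 1, chi_2: 1, chi_6: 1. Dimension check: dim(chi_5)*dim(chi_5) = 2*2 = 4 and sum (mult * dim) = 1*1 + 1*1 + 1*2 = 4.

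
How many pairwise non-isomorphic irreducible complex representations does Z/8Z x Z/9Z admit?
72

The number of irreducible complex representations of a finite group equals its number of conjugacy classes. Z/8Z x Z/9Z is abelian of order 72, so every element is its own conjugacy class: 72 classes, so Z/8Z x Z/9Z (order 72) has exactly 72 irreducible complex representations.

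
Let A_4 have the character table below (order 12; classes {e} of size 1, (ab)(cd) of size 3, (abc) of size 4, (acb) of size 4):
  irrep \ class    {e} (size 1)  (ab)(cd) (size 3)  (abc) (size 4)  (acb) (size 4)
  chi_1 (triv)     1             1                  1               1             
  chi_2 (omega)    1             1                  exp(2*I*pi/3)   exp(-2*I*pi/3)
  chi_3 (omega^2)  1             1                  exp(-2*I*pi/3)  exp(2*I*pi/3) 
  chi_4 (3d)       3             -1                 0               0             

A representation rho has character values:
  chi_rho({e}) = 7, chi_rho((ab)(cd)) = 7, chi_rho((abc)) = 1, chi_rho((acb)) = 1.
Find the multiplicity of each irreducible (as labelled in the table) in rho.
Multiplicities: chi_1: 3, chi_2: 2, chi_3: 2, chi_4: 0.

Proof sketch: Use <chi_rho, chi> = (1/|G|) sum_C |C| * chi_rho(C) * conj(chi(C)) with |G| = 12 for each irreducible chi in the table:
  <chi_rho, chi_1> = (1/12)[1*(7)*conj(1) + 3*(7)*conj(1) + 4*(1)*conj(1) + 4*(1)*conj(1)]
      = (1/12)[(7) + (21) + (4) + (4)] = 36/12 = 3
  <chi_rho, chi_2> = (1/12)[1*(7)*conj(1) + 3*(7)*conj(1) + 4*(1)*conj(exp(2*I*pi/3)) + 4*(1)*conj(exp(-2*I*pi/3))]
      = (1/12)[(7) + (21) + (8 + 12*exp(-2*I*pi/3) + 8*exp(2*I*pi/3)) + (8 + 8*exp(-2*I*pi/3) + 12*exp(2*I*pi/3))] = 24/12 = 2
  <chi_rho, chi_3> = (1/12)[1*(7)*conj(1) + 3*(7)*conj(1) + 4*(1)*conj(exp(-2*I*pi/3)) + 4*(1)*conj(exp(2*I*pi/3))]
      = (1/12)[(7) + (21) + (8 + 8*exp(-2*I*pi/3) + 12*exp(2*I*pi/3)) + (8 + 12*exp(-2*I*pi/3) + 8*exp(2*I*pi/3))] = 24/12 = 2
  <chi_rho, chi_4> = (1/12)[1*(7)*conj(3) + 3*(7)*conj(-1) + 4*(1)*conj(0) + 4*(1)*conj(0)]
      = (1/12)[(21) + (-21) + (0) + (0)] = 0/12 = 0
(Exp terms are combined using exp(i*s)*conj(exp(i*t)) = exp(i*(s-t)), and sums of them are collapsed using the identity that for every m > 1 the m distinct m-th roots of unity sum to 0, e.g. 1 + exp(2*I*pi/3) + exp(-2*I*pi/3) = 0.)
Dimension check: dim(rho) = sum (mult * dim) = 3*1 + 2*1 + 2*1 + 0*3 = 7 = chi_rho(e) = 7.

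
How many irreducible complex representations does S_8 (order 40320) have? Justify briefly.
22

Working: The number of irreducible complex representations of a finite group equals its number of conjugacy classes. Conjugacy classes in S_8 correspond to cycle types, i.e. partitions of 8; there are p(8) = 22 of them, so S_8 (order 40320) has exactly 22 irreducible complex representations.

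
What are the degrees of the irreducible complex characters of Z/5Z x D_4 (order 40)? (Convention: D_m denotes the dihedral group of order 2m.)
Dimensions: 1, 1, 1, 1, 1, 1, 1, 1, 1, 1, 1, 1, 1, 1, 1, 1, 1, 1, 1, 1, 2, 2, 2, 2, 2

Justification: There are 25 irreducibles (= number of conjugacy classes). Their dimensions d_i satisfy sum d_i^2 = |G| = 40: 1 + 1 + 1 + 1 + 1 + 1 + 1 + 1 + 1 + 1 + 1 + 1 + 1 + 1 + 1 + 1 + 1 + 1 + 1 + 1 + 4 + 4 + 4 + 4 + 4 = 40. (For the product with Z/5Z: each of the 5 1-dim characters of Z/5Z tensors with each irrep of D_4, giving 5 copies of each D_4-dimension.)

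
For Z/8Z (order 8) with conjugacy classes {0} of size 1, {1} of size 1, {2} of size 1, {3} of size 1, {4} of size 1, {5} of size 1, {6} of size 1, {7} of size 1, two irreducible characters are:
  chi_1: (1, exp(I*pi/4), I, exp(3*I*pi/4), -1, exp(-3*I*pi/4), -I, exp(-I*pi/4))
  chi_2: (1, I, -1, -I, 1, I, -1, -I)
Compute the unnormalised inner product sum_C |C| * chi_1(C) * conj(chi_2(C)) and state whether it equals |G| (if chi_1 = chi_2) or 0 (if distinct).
Sum = 0; so <chi_1, chi_2> = 0 (distinct irreducibles are orthogonal).

Explanation: Compute term by term over conjugacy classes (|C| * chi_1(C) * conj(chi_2(C))):
  1*(1)*conj(1) + 1*(exp(I*pi/4))*conj(I) + 1*(I)*conj(-1) + 1*(exp(3*I*pi/4))*conj(-I) + 1*(-1)*conj(1) + 1*(exp(-3*I*pi/4))*conj(I) + 1*(-I)*conj(-1) + 1*(exp(-I*pi/4))*conj(-I)
  = (1) + (-exp(3*I*pi/4)) + (-I) + (exp(-3*I*pi/4)) + (-1) + (-exp(-I*pi/4)) + (I) + (exp(I*pi/4))
  = 0.
(Exp terms are combined using exp(i*s)*conj(exp(i*t)) = exp(i*(s-t)), and sums of them are collapsed using the identity that for every m > 1 the m distinct m-th roots of unity sum to 0, e.g. 1 + exp(2*I*pi/3) + exp(-2*I*pi/3) = 0.)
Dividing by |G| = 8 gives 0/8 = 0, matching the row-orthogonality relation <chi_1, chi_2> = [chi_1 = chi_2].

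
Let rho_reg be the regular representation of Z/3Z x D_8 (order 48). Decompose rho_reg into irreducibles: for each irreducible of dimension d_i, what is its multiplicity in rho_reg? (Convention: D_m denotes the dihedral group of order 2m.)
Each irreducible V_i of dimension d_i appears with multiplicity d_i, i.e. rho_reg = (direct sum over all irreducibles V_i) d_i V_i. The irreducible dimensions for Z/3Z x D_8 are 1, 1, 1, 1, 1, 1, 1, 1, 1, 1, 1, 1, 2, 2, 2, 2, 2, 2, 2, 2, 2: 12 irreducibles of dimension 1, each with multiplicity 1; 9 irreducibles of dimension 2, each with multiplicity 2. Total dimension 12*1*1 + 9*2*2 = 48 = |G|.

Justification: General theorem: in the regular representation of a finite group G, each irreducible appears with multiplicity equal to its dimension. Check: dim(rho_reg) = sum d_i^2 = 1 + 1 + 1 + 1 + 1 + 1 + 1 + 1 + 1 + 1 + 1 + 1 + 4 + 4 + 4 + 4 + 4 + 4 + 4 + 4 + 4 = 48 = |G|.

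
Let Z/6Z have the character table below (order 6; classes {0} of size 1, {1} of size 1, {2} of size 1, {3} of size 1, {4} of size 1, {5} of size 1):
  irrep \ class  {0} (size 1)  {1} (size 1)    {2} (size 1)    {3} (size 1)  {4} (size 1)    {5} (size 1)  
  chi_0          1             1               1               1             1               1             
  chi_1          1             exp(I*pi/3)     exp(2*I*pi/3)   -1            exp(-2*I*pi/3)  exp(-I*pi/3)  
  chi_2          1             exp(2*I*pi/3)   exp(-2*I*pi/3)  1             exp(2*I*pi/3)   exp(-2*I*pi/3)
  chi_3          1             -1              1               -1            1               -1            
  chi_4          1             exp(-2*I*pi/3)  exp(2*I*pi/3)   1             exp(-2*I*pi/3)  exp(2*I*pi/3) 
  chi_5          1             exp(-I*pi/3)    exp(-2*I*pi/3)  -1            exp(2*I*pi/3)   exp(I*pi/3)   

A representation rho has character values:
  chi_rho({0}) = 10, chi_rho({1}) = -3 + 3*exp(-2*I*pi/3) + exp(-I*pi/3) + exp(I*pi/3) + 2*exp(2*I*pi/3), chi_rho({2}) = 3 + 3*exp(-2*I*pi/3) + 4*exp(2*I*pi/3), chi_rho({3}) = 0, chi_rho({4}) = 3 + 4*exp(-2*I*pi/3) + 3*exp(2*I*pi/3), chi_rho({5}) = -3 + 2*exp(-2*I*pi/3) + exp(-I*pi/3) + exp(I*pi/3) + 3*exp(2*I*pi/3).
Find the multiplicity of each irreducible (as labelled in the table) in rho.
Multiplicities: chi_0: 0, chi_1: 1, chi_2: 2, chi_3: 3, chi_4: 3, chi_5: 1.

Explanation: Use <chi_rho, chi> = (1/|G|) sum_C |C| * chi_rho(C) * conj(chi(C)) with |G| = 6 for each irreducible chi in the table:
  <chi_rho, chi_0> = (1/6)[1*(10)*conj(1) + 1*(-3 + 3*exp(-2*I*pi/3) + exp(-I*pi/3) + exp(I*pi/3) + 2*exp(2*I*pi/3))*conj(1) + 1*(3 + 3*exp(-2*I*pi/3) + 4*exp(2*I*pi/3))*conj(1) + 1*(0)*conj(1) + 1*(3 + 4*exp(-2*I*pi/3) + 3*exp(2*I*pi/3))*conj(1) + 1*(-3 + 2*exp(-2*I*pi/3) + exp(-I*pi/3) + exp(I*pi/3) + 3*exp(2*I*pi/3))*conj(1)]
      = (1/6)[(10) + (-3 + 3*exp(-2*I*pi/3) + exp(-I*pi/3) + exp(I*pi/3) + 2*exp(2*I*pi/3)) + (3 + 3*exp(-2*I*pi/3) + 4*exp(2*I*pi/3)) + (0) + (3 + 4*exp(-2*I*pi/3) + 3*exp(2*I*pi/3)) + (-3 + 2*exp(-2*I*pi/3) + exp(-I*pi/3) + exp(I*pi/3) + 3*exp(2*I*pi/3))] = 0/6 = 0
  <chi_rho, chi_1> = (1/6)[1*(10)*conj(1) + 1*(-3 + 3*exp(-2*I*pi/3) + exp(-I*pi/3) + exp(I*pi/3) + 2*exp(2*I*pi/3))*conj(exp(I*pi/3)) + 1*(3 + 3*exp(-2*I*pi/3) + 4*exp(2*I*pi/3))*conj(exp(2*I*pi/3)) + 1*(0)*conj(-1) + 1*(3 + 4*exp(-2*I*pi/3) + 3*exp(2*I*pi/3))*conj(exp(-2*I*pi/3)) + 1*(-3 + 2*exp(-2*I*pi/3) + exp(-I*pi/3) + exp(I*pi/3) + 3*exp(2*I*pi/3))*conj(exp(-I*pi/3))]
      = (1/6)[(10) + (-2 + exp(-2*I*pi/3) + 2*exp(I*pi/3) - 3*exp(-I*pi/3)) + (1) + (0) + (1) + (-2 - 3*exp(I*pi/3) + 2*exp(-I*pi/3) + exp(2*I*pi/3))] = 6/6 = 1
  <chi_rho, chi_2> = (1/6)[1*(10)*conj(1) + 1*(-3 + 3*exp(-2*I*pi/3) + exp(-I*pi/3) + exp(I*pi/3) + 2*exp(2*I*pi/3))*conj(exp(2*I*pi/3)) + 1*(3 + 3*exp(-2*I*pi/3) + 4*exp(2*I*pi/3))*conj(exp(-2*I*pi/3)) + 1*(0)*conj(1) + 1*(3 + 4*exp(-2*I*pi/3) + 3*exp(2*I*pi/3))*conj(exp(2*I*pi/3)) + 1*(-3 + 2*exp(-2*I*pi/3) + exp(-I*pi/3) + exp(I*pi/3) + 3*exp(2*I*pi/3))*conj(exp(-2*I*pi/3))]
      = (1/6)[(10) + (1 + exp(-I*pi/3) + 3*exp(2*I*pi/3) - 3*exp(-2*I*pi/3)) + (3 + 4*exp(-2*I*pi/3) + 3*exp(2*I*pi/3)) + (0) + (3 + 3*exp(-2*I*pi/3) + 4*exp(2*I*pi/3)) + (1 + 3*exp(-2*I*pi/3) - 3*exp(2*I*pi/3) + exp(I*pi/3))] = 12/6 = 2
  <chi_rho, chi_3> = (1/6)[1*(10)*conj(1) + 1*(-3 + 3*exp(-2*I*pi/3) + exp(-I*pi/3) + exp(I*pi/3) + 2*exp(2*I*pi/3))*conj(-1) + 1*(3 + 3*exp(-2*I*pi/3) + 4*exp(2*I*pi/3))*conj(1) + 1*(0)*conj(-1) + 1*(3 + 4*exp(-2*I*pi/3) + 3*exp(2*I*pi/3))*conj(1) + 1*(-3 + 2*exp(-2*I*pi/3) + exp(-I*pi/3) + exp(I*pi/3) + 3*exp(2*I*pi/3))*conj(-1)]
      = (1/6)[(10) + (3 - 2*exp(2*I*pi/3) - exp(I*pi/3) - exp(-I*pi/3) - 3*exp(-2*I*pi/3)) + (3 + 3*exp(-2*I*pi/3) + 4*exp(2*I*pi/3)) + (0) + (3 + 4*exp(-2*I*pi/3) + 3*exp(2*I*pi/3)) + (3 - 3*exp(2*I*pi/3) - exp(I*pi/3) - exp(-I*pi/3) - 2*exp(-2*I*pi/3))] = 18/6 = 3
  <chi_rho, chi_4> = (1/6)[1*(10)*conj(1) + 1*(-3 + 3*exp(-2*I*pi/3) + exp(-I*pi/3) + exp(I*pi/3) + 2*exp(2*I*pi/3))*conj(exp(-2*I*pi/3)) + 1*(3 + 3*exp(-2*I*pi/3) + 4*exp(2*I*pi/3))*conj(exp(2*I*pi/3)) + 1*(0)*conj(1) + 1*(3 + 4*exp(-2*I*pi/3) + 3*exp(2*I*pi/3))*conj(exp(-2*I*pi/3)) + 1*(-3 + 2*exp(-2*I*pi/3) + exp(-I*pi/3) + exp(I*pi/3) + 3*exp(2*I*pi/3))*conj(exp(2*I*pi/3))]
      = (1/6)[(10) + (2 - 3*exp(2*I*pi/3) + 2*exp(-2*I*pi/3) + exp(I*pi/3)) + (1) + (0) + (1) + (2 + exp(-I*pi/3) + 2*exp(2*I*pi/3) - 3*exp(-2*I*pi/3))] = 18/6 = 3
  <chi_rho, chi_5> = (1/6)[1*(10)*conj(1) + 1*(-3 + 3*exp(-2*I*pi/3) + exp(-I*pi/3) + exp(I*pi/3) + 2*exp(2*I*pi/3))*conj(exp(-I*pi/3)) + 1*(3 + 3*exp(-2*I*pi/3) + 4*exp(2*I*pi/3))*conj(exp(-2*I*pi/3)) + 1*(0)*conj(-1) + 1*(3 + 4*exp(-2*I*pi/3) + 3*exp(2*I*pi/3))*conj(exp(2*I*pi/3)) + 1*(-3 + 2*exp(-2*I*pi/3) + exp(-I*pi/3) + exp(I*pi/3) + 3*exp(2*I*pi/3))*conj(exp(I*pi/3))]
      = (1/6)[(10) + (-1 - 3*exp(I*pi/3) + 3*exp(-I*pi/3) + exp(2*I*pi/3)) + (3 + 4*exp(-2*I*pi/3) + 3*exp(2*I*pi/3)) + (0) + (3 + 3*exp(-2*I*pi/3) + 4*exp(2*I*pi/3)) + (-1 + exp(-2*I*pi/3) - 3*exp(-I*pi/3) + 3*exp(I*pi/3))] = 6/6 = 1
(Exp terms are combined using exp(i*s)*conj(exp(i*t)) = exp(i*(s-t)), and sums of them are collapsed using the identity that for every m > 1 the m distinct m-th roots of unity sum to 0, e.g. 1 + exp(2*I*pi/3) + exp(-2*I*pi/3) = 0.)
Dimension check: dim(rho) = sum (mult * dim) = 0*1 + 1*1 + 2*1 + 3*1 + 3*1 + 1*1 = 10 = chi_rho(e) = 10.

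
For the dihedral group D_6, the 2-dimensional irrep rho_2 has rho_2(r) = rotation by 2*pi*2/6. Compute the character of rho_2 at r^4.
chi_{rho_2}(r^4) = 2*cos(2*pi*2*4/6) = -1

Justification: rho_2(r^4) is rotation by angle 2*pi*2*4/6, whose trace is 2*cos(2*pi*2*4/6) = -1.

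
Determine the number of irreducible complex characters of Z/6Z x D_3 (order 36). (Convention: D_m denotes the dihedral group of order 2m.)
18

Details: The number of irreducible complex representations of a finite group equals its number of conjugacy classes. For a direct product, #classes(G x H) = #classes(G) * #classes(H). Z/6Z has 6 classes (abelian), D_3 has 3 classes, so 6 * 3 = 18, so Z/6Z x D_3 (order 36) has exactly 18 irreducible complex representations.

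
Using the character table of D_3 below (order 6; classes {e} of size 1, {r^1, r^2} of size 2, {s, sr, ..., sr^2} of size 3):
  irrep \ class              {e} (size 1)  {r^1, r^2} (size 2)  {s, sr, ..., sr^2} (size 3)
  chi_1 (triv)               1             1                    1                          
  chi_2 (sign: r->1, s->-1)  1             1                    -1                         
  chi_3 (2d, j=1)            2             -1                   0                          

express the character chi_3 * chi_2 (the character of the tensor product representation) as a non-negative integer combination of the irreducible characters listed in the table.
chi_3 tensor chi_2 = chi_3 (all other irreducibles have multiplicity 0).

Why: The character of a tensor product is the pointwise product (chi_3 * chi_2)(C) = chi_3(C) * chi_2(C):
  {e}: (2)*(1), {r^1, r^2}: (-1)*(1), {s, sr, ..., sr^2}: (0)*(-1)
so (chi_3 * chi_2) takes values
  {e} -> 2, {r^1, r^2} -> -1, {s, sr, ..., sr^2} -> 0.
Now take the inner product of this character with each irreducible chi from the table, <chi_3*chi_2, chi> = (1/6) sum_C |C| (chi_3*chi_2)(C) conj(chi(C)):
  <chi_3*chi_2, chi_1> = (1/6)[1*(2)*conj(1) + 2*(-1)*conj(1) + 3*(0)*conj(1)]
      = (1/6)[(2) + (-2) + (0)] = 0/6 = 0
  <chi_3*chi_2, chi_2> = (1/6)[1*(2)*conj(1) + 2*(-1)*conj(1) + 3*(0)*conj(-1)]
      = (1/6)[(2) + (-2) + (0)] = 0/6 = 0
  <chi_3*chi_2, chi_3> = (1/6)[1*(2)*conj(2) + 2*(-1)*conj(-1) + 3*(0)*conj(0)]
      = (1/6)[(4) + (2) + (0)] = 6/6 = 1
Hence the multiplicities are chi_3: 1. Dimension check: dim(chi_3)*dim(chi_2) = 2*1 = 2 and sum (mult * dim) = 1*2 = 2.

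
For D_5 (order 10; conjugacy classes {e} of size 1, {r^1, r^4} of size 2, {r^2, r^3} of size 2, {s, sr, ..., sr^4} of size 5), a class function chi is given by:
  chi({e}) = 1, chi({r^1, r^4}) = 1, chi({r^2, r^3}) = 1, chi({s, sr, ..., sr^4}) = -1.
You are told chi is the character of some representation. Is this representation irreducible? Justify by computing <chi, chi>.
Irreducible: <chi, chi> = 1.

<chi, chi> = (1/|G|) sum_C |C| * |chi(C)|^2 = (1/10)[1*|1|^2 + 2*|1|^2 + 2*|1|^2 + 5*|-1|^2]
  = (1/10)[(1) + (2) + (2) + (5)] = 10/10 = 1.
A character is irreducible iff <chi, chi> = 1, so this representation is irreducible.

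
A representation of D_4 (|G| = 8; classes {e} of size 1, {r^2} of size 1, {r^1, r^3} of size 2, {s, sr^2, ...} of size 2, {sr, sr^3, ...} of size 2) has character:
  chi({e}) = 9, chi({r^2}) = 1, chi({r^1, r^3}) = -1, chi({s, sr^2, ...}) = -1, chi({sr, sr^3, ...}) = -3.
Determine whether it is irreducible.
Not irreducible (reducible): <chi, chi> = 13 > 1.

Justification: <chi, chi> = (1/|G|) sum_C |C| * |chi(C)|^2 = (1/8)[1*|9|^2 + 1*|1|^2 + 2*|-1|^2 + 2*|-1|^2 + 2*|-3|^2]
  = (1/8)[(81) + (1) + (2) + (2) + (18)] = 104/8 = 13.
A character is irreducible iff <chi, chi> = 1, so this representation is reducible.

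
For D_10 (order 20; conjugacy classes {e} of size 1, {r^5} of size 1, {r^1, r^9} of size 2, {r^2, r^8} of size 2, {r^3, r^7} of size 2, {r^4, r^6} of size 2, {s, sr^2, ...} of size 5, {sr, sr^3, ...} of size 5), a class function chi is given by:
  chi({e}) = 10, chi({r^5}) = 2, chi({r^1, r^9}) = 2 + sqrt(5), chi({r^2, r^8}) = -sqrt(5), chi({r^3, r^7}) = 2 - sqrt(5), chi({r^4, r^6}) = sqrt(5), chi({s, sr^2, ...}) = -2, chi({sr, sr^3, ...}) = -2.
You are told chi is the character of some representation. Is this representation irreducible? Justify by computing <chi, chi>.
Not irreducible (reducible): <chi, chi> = 10 > 1.

Why: <chi, chi> = (1/|G|) sum_C |C| * |chi(C)|^2 = (1/20)[1*|10|^2 + 1*|2|^2 + 2*|2 + sqrt(5)|^2 + 2*|-sqrt(5)|^2 + 2*|2 - sqrt(5)|^2 + 2*|sqrt(5)|^2 + 5*|-2|^2 + 5*|-2|^2]
  = (1/20)[(100) + (4) + (8*sqrt(5) + 18) + (10) + (18 - 8*sqrt(5)) + (10) + (20) + (20)] = 200/20 = 10.
A character is irreducible iff <chi, chi> = 1, so this representation is reducible.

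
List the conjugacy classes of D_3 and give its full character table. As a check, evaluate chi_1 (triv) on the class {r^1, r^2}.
Conjugacy classes: {e} of size 1, {r^1, r^2} of size 2, {s, sr, ..., sr^2} of size 3.
Character table:
  irrep \ class              {e} (size 1)  {r^1, r^2} (size 2)  {s, sr, ..., sr^2} (size 3)
  chi_1 (triv)               1             1                    1                          
  chi_2 (sign: r->1, s->-1)  1             1                    -1                         
  chi_3 (2d, j=1)            2             -1                   0                          

Spot check: chi_1 (triv) on {r^1, r^2} = 1.

Why: D_3 has order 2*3 = 6 with 3 conjugacy classes, hence 3 irreducibles. Sum of squared dims 1 + 1 + 4 = 6 = |G|. Linear characters come from the abelianisation; the 2-dimensional irreps have character r^k -> 2*cos(2*pi*j*k/3), reflections -> 0.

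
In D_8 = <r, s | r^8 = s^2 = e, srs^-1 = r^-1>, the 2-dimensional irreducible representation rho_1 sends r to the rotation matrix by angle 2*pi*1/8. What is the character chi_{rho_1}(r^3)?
chi_{rho_1}(r^3) = 2*cos(2*pi*1*3/8) = -sqrt(2)

Why: rho_1(r^3) is rotation by angle 2*pi*1*3/8, whose trace is 2*cos(2*pi*1*3/8) = -sqrt(2).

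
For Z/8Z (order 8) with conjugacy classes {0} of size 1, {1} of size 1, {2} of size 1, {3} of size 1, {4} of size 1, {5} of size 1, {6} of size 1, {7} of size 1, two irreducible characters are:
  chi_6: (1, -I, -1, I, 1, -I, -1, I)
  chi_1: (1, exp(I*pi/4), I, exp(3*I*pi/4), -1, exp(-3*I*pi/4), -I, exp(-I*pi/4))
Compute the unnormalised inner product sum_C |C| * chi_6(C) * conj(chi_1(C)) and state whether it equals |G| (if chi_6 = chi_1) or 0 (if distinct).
Sum = 0; so <chi_6, chi_1> = 0 (distinct irreducibles are orthogonal).

Details: Compute term by term over conjugacy classes (|C| * chi_6(C) * conj(chi_1(C))):
  1*(1)*conj(1) + 1*(-I)*conj(exp(I*pi/4)) + 1*(-1)*conj(I) + 1*(I)*conj(exp(3*I*pi/4)) + 1*(1)*conj(-1) + 1*(-I)*conj(exp(-3*I*pi/4)) + 1*(-1)*conj(-I) + 1*(I)*conj(exp(-I*pi/4))
  = (1) + (-exp(I*pi/4)) + (I) + (exp(-I*pi/4)) + (-1) + (-exp(-3*I*pi/4)) + (-I) + (exp(3*I*pi/4))
  = 0.
(Exp terms are combined using exp(i*s)*conj(exp(i*t)) = exp(i*(s-t)), and sums of them are collapsed using the identity that for every m > 1 the m distinct m-th roots of unity sum to 0, e.g. 1 + exp(2*I*pi/3) + exp(-2*I*pi/3) = 0.)
Dividing by |G| = 8 gives 0/8 = 0, matching the row-orthogonality relation <chi_6, chi_1> = [chi_6 = chi_1].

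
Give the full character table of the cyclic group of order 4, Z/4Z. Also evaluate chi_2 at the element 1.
Character table of Z/4Z (irreps indexed chi_0,...,chi_3 with chi_k(m) = zeta_4^(k*m), zeta_4 = exp(2*pi*i/4)):
  irrep \ class  {0} (size 1)  {1} (size 1)  {2} (size 1)  {3} (size 1)
  chi_0          1             1             1             1           
  chi_1          1             I             -1            -I          
  chi_2          1             -1            1             -1          
  chi_3          1             -I            -1            I           

Spot check: chi_2(1) = zeta_4^(2*1) = zeta_4^2 = -1.

Working: Z/4Z is abelian, so all 4 irreducible complex representations are 1-dimensional. They are given by chi_k(m) = zeta_4^(k*m) for k = 0,...,3. Row orthogonality: sum_m chi_k(m) conj(chi_l(m)) = 4 * [k = l].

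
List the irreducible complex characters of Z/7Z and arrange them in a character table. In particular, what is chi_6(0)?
Character table of Z/7Z (irreps indexed chi_0,...,chi_6 with chi_k(m) = zeta_7^(k*m), zeta_7 = exp(2*pi*i/7)):
  irrep \ class  {0} (size 1)  {1} (size 1)    {2} (size 1)    {3} (size 1)    {4} (size 1)    {5} (size 1)    {6} (size 1)  
  chi_0          1             1               1               1               1               1               1             
  chi_1          1             exp(2*I*pi/7)   exp(4*I*pi/7)   exp(6*I*pi/7)   exp(-6*I*pi/7)  exp(-4*I*pi/7)  exp(-2*I*pi/7)
  chi_2          1             exp(4*I*pi/7)   exp(-6*I*pi/7)  exp(-2*I*pi/7)  exp(2*I*pi/7)   exp(6*I*pi/7)   exp(-4*I*pi/7)
  chi_3          1             exp(6*I*pi/7)   exp(-2*I*pi/7)  exp(4*I*pi/7)   exp(-4*I*pi/7)  exp(2*I*pi/7)   exp(-6*I*pi/7)
  chi_4          1             exp(-6*I*pi/7)  exp(2*I*pi/7)   exp(-4*I*pi/7)  exp(4*I*pi/7)   exp(-2*I*pi/7)  exp(6*I*pi/7) 
  chi_5          1             exp(-4*I*pi/7)  exp(6*I*pi/7)   exp(2*I*pi/7)   exp(-2*I*pi/7)  exp(-6*I*pi/7)  exp(4*I*pi/7) 
  chi_6          1             exp(-2*I*pi/7)  exp(-4*I*pi/7)  exp(-6*I*pi/7)  exp(6*I*pi/7)   exp(4*I*pi/7)   exp(2*I*pi/7) 

Spot check: chi_6(0) = zeta_7^(6*0) = zeta_7^0 = 1.

Argument: Z/7Z is abelian, so all 7 irreducible complex representations are 1-dimensional. They are given by chi_k(m) = zeta_7^(k*m) for k = 0,...,6. Row orthogonality: sum_m chi_k(m) conj(chi_l(m)) = 7 * [k = l].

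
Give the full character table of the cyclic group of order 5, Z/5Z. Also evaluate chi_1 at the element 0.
Character table of Z/5Z (irreps indexed chi_0,...,chi_4 with chi_k(m) = zeta_5^(k*m), zeta_5 = exp(2*pi*i/5)):
  irrep \ class  {0} (size 1)  {1} (size 1)    {2} (size 1)    {3} (size 1)    {4} (size 1)  
  chi_0          1             1               1               1               1             
  chi_1          1             exp(2*I*pi/5)   exp(4*I*pi/5)   exp(-4*I*pi/5)  exp(-2*I*pi/5)
  chi_2          1             exp(4*I*pi/5)   exp(-2*I*pi/5)  exp(2*I*pi/5)   exp(-4*I*pi/5)
  chi_3          1             exp(-4*I*pi/5)  exp(2*I*pi/5)   exp(-2*I*pi/5)  exp(4*I*pi/5) 
  chi_4          1             exp(-2*I*pi/5)  exp(-4*I*pi/5)  exp(4*I*pi/5)   exp(2*I*pi/5) 

Spot check: chi_1(0) = zeta_5^(1*0) = zeta_5^0 = 1.

Proof sketch: Z/5Z is abelian, so all 5 irreducible complex representations are 1-dimensional. They are given by chi_k(m) = zeta_5^(k*m) for k = 0,...,4. Row orthogonality: sum_m chi_k(m) conj(chi_l(m)) = 5 * [k = l].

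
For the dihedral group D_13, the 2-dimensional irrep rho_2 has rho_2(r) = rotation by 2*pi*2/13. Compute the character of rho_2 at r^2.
chi_{rho_2}(r^2) = 2*cos(2*pi*2*2/13) = -2*cos(5*pi/13)

Why: rho_2(r^2) is rotation by angle 2*pi*2*2/13, whose trace is 2*cos(2*pi*2*2/13) = -2*cos(5*pi/13).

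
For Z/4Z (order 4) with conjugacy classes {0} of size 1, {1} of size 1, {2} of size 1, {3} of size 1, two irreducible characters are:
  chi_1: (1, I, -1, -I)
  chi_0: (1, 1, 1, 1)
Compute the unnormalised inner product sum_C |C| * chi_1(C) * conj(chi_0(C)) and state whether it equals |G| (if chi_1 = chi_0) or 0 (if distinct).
Sum = 0; so <chi_1, chi_0> = 0 (distinct irreducibles are orthogonal).

Proof sketch: Compute term by term over conjugacy classes (|C| * chi_1(C) * conj(chi_0(C))):
  1*(1)*conj(1) + 1*(I)*conj(1) + 1*(-1)*conj(1) + 1*(-I)*conj(1)
  = (1) + (I) + (-1) + (-I)
  = 0.
(Exp terms are combined using exp(i*s)*conj(exp(i*t)) = exp(i*(s-t)), and sums of them are collapsed using the identity that for every m > 1 the m distinct m-th roots of unity sum to 0, e.g. 1 + exp(2*I*pi/3) + exp(-2*I*pi/3) = 0.)
Dividing by |G| = 4 gives 0/4 = 0, matching the row-orthogonality relation <chi_1, chi_0> = [chi_1 = chi_0].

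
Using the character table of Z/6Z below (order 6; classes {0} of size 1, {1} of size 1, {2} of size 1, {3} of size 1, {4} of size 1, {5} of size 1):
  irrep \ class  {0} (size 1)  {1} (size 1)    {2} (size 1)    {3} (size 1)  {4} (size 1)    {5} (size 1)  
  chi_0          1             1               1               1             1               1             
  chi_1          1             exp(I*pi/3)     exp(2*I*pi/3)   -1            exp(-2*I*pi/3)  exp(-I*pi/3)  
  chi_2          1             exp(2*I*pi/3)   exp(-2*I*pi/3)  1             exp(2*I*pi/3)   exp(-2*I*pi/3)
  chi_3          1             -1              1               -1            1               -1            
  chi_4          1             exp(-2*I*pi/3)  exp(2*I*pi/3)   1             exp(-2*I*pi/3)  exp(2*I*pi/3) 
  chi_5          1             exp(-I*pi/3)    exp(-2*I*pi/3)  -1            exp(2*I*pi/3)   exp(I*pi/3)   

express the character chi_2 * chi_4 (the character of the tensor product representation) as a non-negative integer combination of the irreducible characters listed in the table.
chi_2 tensor chi_4 = chi_0 (all other irreducibles have multiplicity 0).

Reasoning: The character of a tensor product is the pointwise product (chi_2 * chi_4)(C) = chi_2(C) * chi_4(C):
  {0}: (1)*(1), {1}: (exp(2*I*pi/3))*(exp(-2*I*pi/3)), {2}: (exp(-2*I*pi/3))*(exp(2*I*pi/3)), {3}: (1)*(1), {4}: (exp(2*I*pi/3))*(exp(-2*I*pi/3)), {5}: (exp(-2*I*pi/3))*(exp(2*I*pi/3))
so (chi_2 * chi_4) takes values
  {0} -> 1, {1} -> 1, {2} -> 1, {3} -> 1, {4} -> 1, {5} -> 1.
Now take the inner product of this character with each irreducible chi from the table, <chi_2*chi_4, chi> = (1/6) sum_C |C| (chi_2*chi_4)(C) conj(chi(C)):
  <chi_2*chi_4, chi_0> = (1/6)[1*(1)*conj(1) + 1*(1)*conj(1) + 1*(1)*conj(1) + 1*(1)*conj(1) + 1*(1)*conj(1) + 1*(1)*conj(1)]
      = (1/6)[(1) + (1) + (1) + (1) + (1) + (1)] = 6/6 = 1
  <chi_2*chi_4, chi_1> = (1/6)[1*(1)*conj(1) + 1*(1)*conj(exp(I*pi/3)) + 1*(1)*conj(exp(2*I*pi/3)) + 1*(1)*conj(-1) + 1*(1)*conj(exp(-2*I*pi/3)) + 1*(1)*conj(exp(-I*pi/3))]
      = (1/6)[(1) + (exp(-I*pi/3)) + (exp(-2*I*pi/3)) + (-1) + (exp(2*I*pi/3)) + (exp(I*pi/3))] = 0/6 = 0
  <chi_2*chi_4, chi_2> = (1/6)[1*(1)*conj(1) + 1*(1)*conj(exp(2*I*pi/3)) + 1*(1)*conj(exp(-2*I*pi/3)) + 1*(1)*conj(1) + 1*(1)*conj(exp(2*I*pi/3)) + 1*(1)*conj(exp(-2*I*pi/3))]
      = (1/6)[(1) + (exp(-2*I*pi/3)) + (exp(2*I*pi/3)) + (1) + (exp(-2*I*pi/3)) + (exp(2*I*pi/3))] = 0/6 = 0
  <chi_2*chi_4, chi_3> = (1/6)[1*(1)*conj(1) + 1*(1)*conj(-1) + 1*(1)*conj(1) + 1*(1)*conj(-1) + 1*(1)*conj(1) + 1*(1)*conj(-1)]
      = (1/6)[(1) + (-1) + (1) + (-1) + (1) + (-1)] = 0/6 = 0
  <chi_2*chi_4, chi_4> = (1/6)[1*(1)*conj(1) + 1*(1)*conj(exp(-2*I*pi/3)) + 1*(1)*conj(exp(2*I*pi/3)) + 1*(1)*conj(1) + 1*(1)*conj(exp(-2*I*pi/3)) + 1*(1)*conj(exp(2*I*pi/3))]
      = (1/6)[(1) + (exp(2*I*pi/3)) + (exp(-2*I*pi/3)) + (1) + (exp(2*I*pi/3)) + (exp(-2*I*pi/3))] = 0/6 = 0
  <chi_2*chi_4, chi_5> = (1/6)[1*(1)*conj(1) + 1*(1)*conj(exp(-I*pi/3)) + 1*(1)*conj(exp(-2*I*pi/3)) + 1*(1)*conj(-1) + 1*(1)*conj(exp(2*I*pi/3)) + 1*(1)*conj(exp(I*pi/3))]
      = (1/6)[(1) + (exp(I*pi/3)) + (exp(2*I*pi/3)) + (-1) + (exp(-2*I*pi/3)) + (exp(-I*pi/3))] = 0/6 = 0
(Exp terms are combined using exp(i*s)*conj(exp(i*t)) = exp(i*(s-t)), and sums of them are collapsed using the identity that for every m > 1 the m distinct m-th roots of unity sum to 0, e.g. 1 + exp(2*I*pi/3) + exp(-2*I*pi/3) = 0.)
Hence the multiplicities are chi_0: 1. Dimension check: dim(chi_2)*dim(chi_4) = 1*1 = 1 and sum (mult * dim) = 1*1 = 1.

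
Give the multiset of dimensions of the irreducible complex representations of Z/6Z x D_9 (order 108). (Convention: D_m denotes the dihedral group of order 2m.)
Dimensions: 1, 1, 1, 1, 1, 1, 1, 1, 1, 1, 1, 1, 2, 2, 2, 2, 2, 2, 2, 2, 2, 2, 2, 2, 2, 2, 2, 2, 2, 2, 2, 2, 2, 2, 2, 2

Derivation: There are 36 irreducibles (= number of conjugacy classes). Their dimensions d_i satisfy sum d_i^2 = |G| = 108: 1 + 1 + 1 + 1 + 1 + 1 + 1 + 1 + 1 + 1 + 1 + 1 + 4 + 4 + 4 + 4 + 4 + 4 + 4 + 4 + 4 + 4 + 4 + 4 + 4 + 4 + 4 + 4 + 4 + 4 + 4 + 4 + 4 + 4 + 4 + 4 = 108. (For the product with Z/6Z: each of the 6 1-dim characters of Z/6Z tensors with each irrep of D_9, giving 6 copies of each D_9-dimension.)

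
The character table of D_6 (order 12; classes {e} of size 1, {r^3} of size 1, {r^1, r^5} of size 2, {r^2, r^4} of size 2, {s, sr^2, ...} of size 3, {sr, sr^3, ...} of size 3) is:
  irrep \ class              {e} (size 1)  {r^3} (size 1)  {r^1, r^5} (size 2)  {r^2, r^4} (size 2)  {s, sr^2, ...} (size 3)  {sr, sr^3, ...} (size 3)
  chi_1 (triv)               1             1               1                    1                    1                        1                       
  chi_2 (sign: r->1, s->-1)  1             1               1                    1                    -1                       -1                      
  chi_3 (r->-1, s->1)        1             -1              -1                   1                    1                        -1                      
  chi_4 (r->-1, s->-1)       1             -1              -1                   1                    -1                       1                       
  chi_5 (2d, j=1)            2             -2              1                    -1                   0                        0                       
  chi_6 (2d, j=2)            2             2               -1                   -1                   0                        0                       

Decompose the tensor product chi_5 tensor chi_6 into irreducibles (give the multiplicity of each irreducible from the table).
chi_5 tensor chi_6 = chi_3 + chi_4 + chi_5 (all other irreducibles have multiplicity 0).

Explanation: The character of a tensor product is the pointwise product (chi_5 * chi_6)(C) = chi_5(C) * chi_6(C):
  {e}: (2)*(2), {r^3}: (-2)*(2), {r^1, r^5}: (1)*(-1), {r^2, r^4}: (-1)*(-1), {s, sr^2, ...}: (0)*(0), {sr, sr^3, ...}: (0)*(0)
so (chi_5 * chi_6) takes values
  {e} -> 4, {r^3} -> -4, {r^1, r^5} -> -1, {r^2, r^4} -> 1, {s, sr^2, ...} -> 0, {sr, sr^3, ...} -> 0.
Now take the inner product of this character with each irreducible chi from the table, <chi_5*chi_6, chi> = (1/12) sum_C |C| (chi_5*chi_6)(C) conj(chi(C)):
  <chi_5*chi_6, chi_1> = (1/12)[1*(4)*conj(1) + 1*(-4)*conj(1) + 2*(-1)*conj(1) + 2*(1)*conj(1) + 3*(0)*conj(1) + 3*(0)*conj(1)]
      = (1/12)[(4) + (-4) + (-2) + (2) + (0) + (0)] = 0/12 = 0
  <chi_5*chi_6, chi_2> = (1/12)[1*(4)*conj(1) + 1*(-4)*conj(1) + 2*(-1)*conj(1) + 2*(1)*conj(1) + 3*(0)*conj(-1) + 3*(0)*conj(-1)]
      = (1/12)[(4) + (-4) + (-2) + (2) + (0) + (0)] = 0/12 = 0
  <chi_5*chi_6, chi_3> = (1/12)[1*(4)*conj(1) + 1*(-4)*conj(-1) + 2*(-1)*conj(-1) + 2*(1)*conj(1) + 3*(0)*conj(1) + 3*(0)*conj(-1)]
      = (1/12)[(4) + (4) + (2) + (2) + (0) + (0)] = 12/12 = 1
  <chi_5*chi_6, chi_4> = (1/12)[1*(4)*conj(1) + 1*(-4)*conj(-1) + 2*(-1)*conj(-1) + 2*(1)*conj(1) + 3*(0)*conj(-1) + 3*(0)*conj(1)]
      = (1/12)[(4) + (4) + (2) + (2) + (0) + (0)] = 12/12 = 1
  <chi_5*chi_6, chi_5> = (1/12)[1*(4)*conj(2) + 1*(-4)*conj(-2) + 2*(-1)*conj(1) + 2*(1)*conj(-1) + 3*(0)*conj(0) + 3*(0)*conj(0)]
      = (1/12)[(8) + (8) + (-2) + (-2) + (0) + (0)] = 12/12 = 1
  <chi_5*chi_6, chi_6> = (1/12)[1*(4)*conj(2) + 1*(-4)*conj(2) + 2*(-1)*conj(-1) + 2*(1)*conj(-1) + 3*(0)*conj(0) + 3*(0)*conj(0)]
      = (1/12)[(8) + (-8) + (2) + (-2) + (0) + (0)] = 0/12 = 0
Hence the multiplicities are chi_3: 1, chi_4: 1, chi_5: 1. Dimension check: dim(chi_5)*dim(chi_6) = 2*2 = 4 and sum (mult * dim) = 1*1 + 1*1 + 1*2 = 4.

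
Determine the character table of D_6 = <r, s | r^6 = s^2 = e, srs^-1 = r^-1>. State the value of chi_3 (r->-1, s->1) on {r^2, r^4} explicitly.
Conjugacy classes: {e} of size 1, {r^3} of size 1, {r^1, r^5} of size 2, {r^2, r^4} of size 2, {s, sr^2, ...} of size 3, {sr, sr^3, ...} of size 3.
Character table:
  irrep \ class              {e} (size 1)  {r^3} (size 1)  {r^1, r^5} (size 2)  {r^2, r^4} (size 2)  {s, sr^2, ...} (size 3)  {sr, sr^3, ...} (size 3)
  chi_1 (triv)               1             1               1                    1                    1                        1                       
  chi_2 (sign: r->1, s->-1)  1             1               1                    1                    -1                       -1                      
  chi_3 (r->-1, s->1)        1             -1              -1                   1                    1                        -1                      
  chi_4 (r->-1, s->-1)       1             -1              -1                   1                    -1                       1                       
  chi_5 (2d, j=1)            2             -2              1                    -1                   0                        0                       
  chi_6 (2d, j=2)            2             2               -1                   -1                   0                        0                       

Spot check: chi_3 (r->-1, s->1) on {r^2, r^4} = 1.

Proof sketch: D_6 has order 2*6 = 12 with 6 conjugacy classes, hence 6 irreducibles. Sum of squared dims 1 + 1 + 1 + 1 + 4 + 4 = 12 = |G|. Linear characters come from the abelianisation; the 2-dimensional irreps have character r^k -> 2*cos(2*pi*j*k/6), reflections -> 0.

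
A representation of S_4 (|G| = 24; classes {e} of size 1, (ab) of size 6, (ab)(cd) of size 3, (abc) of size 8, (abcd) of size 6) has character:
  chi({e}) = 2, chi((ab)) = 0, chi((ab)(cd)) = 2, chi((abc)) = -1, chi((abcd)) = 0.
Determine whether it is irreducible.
Irreducible: <chi, chi> = 1.

Working: <chi, chi> = (1/|G|) sum_C |C| * |chi(C)|^2 = (1/24)[1*|2|^2 + 6*|0|^2 + 3*|2|^2 + 8*|-1|^2 + 6*|0|^2]
  = (1/24)[(4) + (0) + (12) + (8) + (0)] = 24/24 = 1.
A character is irreducible iff <chi, chi> = 1, so this representation is irreducible.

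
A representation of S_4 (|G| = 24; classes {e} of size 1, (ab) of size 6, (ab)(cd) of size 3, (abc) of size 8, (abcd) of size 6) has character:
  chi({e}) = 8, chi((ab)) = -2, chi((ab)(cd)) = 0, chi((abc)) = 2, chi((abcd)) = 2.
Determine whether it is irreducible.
Not irreducible (reducible): <chi, chi> = 6 > 1.

Argument: <chi, chi> = (1/|G|) sum_C |C| * |chi(C)|^2 = (1/24)[1*|8|^2 + 6*|-2|^2 + 3*|0|^2 + 8*|2|^2 + 6*|2|^2]
  = (1/24)[(64) + (24) + (0) + (32) + (24)] = 144/24 = 6.
A character is irreducible iff <chi, chi> = 1, so this representation is reducible.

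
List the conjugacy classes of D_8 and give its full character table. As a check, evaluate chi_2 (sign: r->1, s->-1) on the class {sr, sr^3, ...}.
Conjugacy classes: {e} of size 1, {r^4} of size 1, {r^1, r^7} of size 2, {r^2, r^6} of size 2, {r^3, r^5} of size 2, {s, sr^2, ...} of size 4, {sr, sr^3, ...} of size 4.
Character table:
  irrep \ class              {e} (size 1)  {r^4} (size 1)  {r^1, r^7} (size 2)  {r^2, r^6} (size 2)  {r^3, r^5} (size 2)  {s, sr^2, ...} (size 4)  {sr, sr^3, ...} (size 4)
  chi_1 (triv)               1             1               1                    1                    1                    1                        1                       
  chi_2 (sign: r->1, s->-1)  1             1               1                    1                    1                    -1                       -1                      
  chi_3 (r->-1, s->1)        1             1               -1                   1                    -1                   1                        -1                      
  chi_4 (r->-1, s->-1)       1             1               -1                   1                    -1                   -1                       1                       
  chi_5 (2d, j=1)            2             -2              sqrt(2)              0                    -sqrt(2)             0                        0                       
  chi_6 (2d, j=2)            2             2               0                    -2                   0                    0                        0                       
  chi_7 (2d, j=3)            2             -2              -sqrt(2)             0                    sqrt(2)              0                        0                       

Spot check: chi_2 (sign: r->1, s->-1) on {sr, sr^3, ...} = -1.

Explanation: D_8 has order 2*8 = 16 with 7 conjugacy classes, hence 7 irreducibles. Sum of squared dims 1 + 1 + 1 + 1 + 4 + 4 + 4 = 16 = |G|. Linear characters come from the abelianisation; the 2-dimensional irreps have character r^k -> 2*cos(2*pi*j*k/8), reflections -> 0.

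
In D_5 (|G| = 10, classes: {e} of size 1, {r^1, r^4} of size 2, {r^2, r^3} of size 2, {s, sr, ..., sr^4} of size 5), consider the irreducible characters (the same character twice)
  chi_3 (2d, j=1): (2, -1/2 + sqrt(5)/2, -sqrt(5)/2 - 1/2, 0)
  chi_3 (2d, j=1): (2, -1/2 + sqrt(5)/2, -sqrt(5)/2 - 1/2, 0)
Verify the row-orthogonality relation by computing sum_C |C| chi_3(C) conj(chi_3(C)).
Sum = 10 = |G| = 10; so <chi_3, chi_3> = 1 (norm-1 confirms irreducibility).

Working: Compute term by term over conjugacy classes (|C| * chi_3(C) * conj(chi_3(C))):
  1*(2)*conj(2) + 2*(-1/2 + sqrt(5)/2)*conj(-1/2 + sqrt(5)/2) + 2*(-sqrt(5)/2 - 1/2)*conj(-sqrt(5)/2 - 1/2) + 5*(0)*conj(0)
  = (4) + (3 - sqrt(5)) + (sqrt(5) + 3) + (0)
  = 10.
Dividing by |G| = 10 gives 10/10 = 1, matching the row-orthogonality relation <chi_3, chi_3> = [chi_3 = chi_3].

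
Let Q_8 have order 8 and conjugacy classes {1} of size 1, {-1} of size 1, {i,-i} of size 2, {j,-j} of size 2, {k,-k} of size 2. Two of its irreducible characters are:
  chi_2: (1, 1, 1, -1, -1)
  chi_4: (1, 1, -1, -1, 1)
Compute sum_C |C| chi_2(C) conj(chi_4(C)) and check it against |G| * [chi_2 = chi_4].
Sum = 0; so <chi_2, chi_4> = 0 (distinct irreducibles are orthogonal).

Justification: Compute term by term over conjugacy classes (|C| * chi_2(C) * conj(chi_4(C))):
  1*(1)*conj(1) + 1*(1)*conj(1) + 2*(1)*conj(-1) + 2*(-1)*conj(-1) + 2*(-1)*conj(1)
  = (1) + (1) + (-2) + (2) + (-2)
  = 0.
Dividing by |G| = 8 gives 0/8 = 0, matching the row-orthogonality relation <chi_2, chi_4> = [chi_2 = chi_4].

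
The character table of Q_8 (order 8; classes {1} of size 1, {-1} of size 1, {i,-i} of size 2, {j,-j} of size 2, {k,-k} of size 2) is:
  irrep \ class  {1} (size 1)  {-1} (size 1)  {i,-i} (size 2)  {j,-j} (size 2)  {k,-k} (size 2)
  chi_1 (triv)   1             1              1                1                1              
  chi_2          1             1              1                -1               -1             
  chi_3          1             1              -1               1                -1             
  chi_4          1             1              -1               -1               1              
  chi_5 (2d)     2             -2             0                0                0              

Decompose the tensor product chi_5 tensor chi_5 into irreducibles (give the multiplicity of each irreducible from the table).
chi_5 tensor chi_5 = chi_1 + chi_2 + chi_3 + chi_4 (all other irreducibles have multiplicity 0).

Argument: The character of a tensor product is the pointwise product (chi_5 * chi_5)(C) = chi_5(C) * chi_5(C):
  {1}: (2)*(2), {-1}: (-2)*(-2), {i,-i}: (0)*(0), {j,-j}: (0)*(0), {k,-k}: (0)*(0)
so (chi_5 * chi_5) takes values
  {1} -> 4, {-1} -> 4, {i,-i} -> 0, {j,-j} -> 0, {k,-k} -> 0.
Now take the inner product of this character with each irreducible chi from the table, <chi_5*chi_5, chi> = (1/8) sum_C |C| (chi_5*chi_5)(C) conj(chi(C)):
  <chi_5*chi_5, chi_1> = (1/8)[1*(4)*conj(1) + 1*(4)*conj(1) + 2*(0)*conj(1) + 2*(0)*conj(1) + 2*(0)*conj(1)]
      = (1/8)[(4) + (4) + (0) + (0) + (0)] = 8/8 = 1
  <chi_5*chi_5, chi_2> = (1/8)[1*(4)*conj(1) + 1*(4)*conj(1) + 2*(0)*conj(1) + 2*(0)*conj(-1) + 2*(0)*conj(-1)]
      = (1/8)[(4) + (4) + (0) + (0) + (0)] = 8/8 = 1
  <chi_5*chi_5, chi_3> = (1/8)[1*(4)*conj(1) + 1*(4)*conj(1) + 2*(0)*conj(-1) + 2*(0)*conj(1) + 2*(0)*conj(-1)]
      = (1/8)[(4) + (4) + (0) + (0) + (0)] = 8/8 = 1
  <chi_5*chi_5, chi_4> = (1/8)[1*(4)*conj(1) + 1*(4)*conj(1) + 2*(0)*conj(-1) + 2*(0)*conj(-1) + 2*(0)*conj(1)]
      = (1/8)[(4) + (4) + (0) + (0) + (0)] = 8/8 = 1
  <chi_5*chi_5, chi_5> = (1/8)[1*(4)*conj(2) + 1*(4)*conj(-2) + 2*(0)*conj(0) + 2*(0)*conj(0) + 2*(0)*conj(0)]
      = (1/8)[(8) + (-8) + (0) + (0) + (0)] = 0/8 = 0
Hence the multiplicities are chi_1: 1, chi_2: 1, chi_3: 1, chi_4: 1. Dimension check: dim(chi_5)*dim(chi_5) = 2*2 = 4 and sum (mult * dim) = 1*1 + 1*1 + 1*1 + 1*1 = 4.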